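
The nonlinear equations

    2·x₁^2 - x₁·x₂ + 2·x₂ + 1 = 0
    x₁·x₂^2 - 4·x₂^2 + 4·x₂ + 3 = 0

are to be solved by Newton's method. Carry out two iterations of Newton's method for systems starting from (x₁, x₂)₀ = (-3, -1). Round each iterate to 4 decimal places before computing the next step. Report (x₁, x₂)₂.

At (-3, -1): F = (14.0000, -8.0000).
Jacobian J = [[4·x₁ - x₂, -x₁ + 2], [x₂^2, 2·x₁·x₂ - 8·x₂ + 4]].
At the point, J = [[-11.0000, 5.0000], [1.0000, 18.0000]] (det J = -203.0000).
Solving J·Δ = −F gives Δ = (1.4384, 0.3645).
Then the next iterate is (x₁, x₂)₁ = (-1.5616, -0.6355).
Round to (-1.5616, -0.6355) and repeat: F = (3.613792, -1.788109), J = [[-5.6109, 3.5616], [0.403860, 11.068794]].
Δ = (0.7297, 0.1349), so (x₁, x₂)₂ = (-0.8319, -0.5006).

(-0.8319, -0.5006)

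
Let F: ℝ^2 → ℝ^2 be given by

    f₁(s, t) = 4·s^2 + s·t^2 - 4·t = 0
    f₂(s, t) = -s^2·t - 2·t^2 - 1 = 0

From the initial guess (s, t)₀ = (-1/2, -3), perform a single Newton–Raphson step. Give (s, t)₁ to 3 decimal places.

(-1.964, -1.821)

At (-1/2, -3): F = (8.500, -18.250).
Jacobian J = [[8·s + t^2, 2·s·t - 4], [-2·s·t, -s^2 - 4·t]].
At the point, J = [[5.000, -1.000], [-3.000, 11.750]] (det J = 55.750).
Solving J·Δ = −F gives Δ = (-1.464, 1.179).
Then the next iterate is (s, t)₁ = (-1.964, -1.821).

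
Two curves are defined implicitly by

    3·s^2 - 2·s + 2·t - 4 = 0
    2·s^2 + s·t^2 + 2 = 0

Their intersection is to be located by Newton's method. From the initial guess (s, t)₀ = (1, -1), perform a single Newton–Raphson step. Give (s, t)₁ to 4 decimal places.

At (1, -1): F = (-5.0000, 5.0000).
Jacobian J = [[6·s - 2, 2], [4·s + t^2, 2·s·t]].
At the point, J = [[4.0000, 2.0000], [5.0000, -2.0000]] (det J = -18.0000).
Solving J·Δ = −F gives Δ = (0.0000, 2.5000).
Then the next iterate is (s, t)₁ = (1.0000, 1.5000).

(1.0000, 1.5000)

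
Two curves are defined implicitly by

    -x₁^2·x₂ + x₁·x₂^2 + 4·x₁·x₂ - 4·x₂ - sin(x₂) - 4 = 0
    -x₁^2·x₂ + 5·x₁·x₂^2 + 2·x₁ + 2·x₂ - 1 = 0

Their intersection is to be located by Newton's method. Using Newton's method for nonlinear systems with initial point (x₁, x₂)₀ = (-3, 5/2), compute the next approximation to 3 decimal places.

At (-3, 5/2): F = (-85.84847, -118.250).
Jacobian J = [[-2·x₁·x₂ + x₂^2 + 4·x₂, -x₁^2 + 2·x₁·x₂ + 4·x₁ - cos(x₂) - 4], [-2·x₁·x₂ + 5·x₂^2 + 2, -x₁^2 + 10·x₁·x₂ + 2]].
At the point, J = [[31.250, -39.19886], [48.250, -82.000]] (det J = -671.15518).
Solving J·Δ = −F gives Δ = (3.582, 0.666).
Then the next iterate is (x₁, x₂)₁ = (0.582, 3.166).

(0.582, 3.166)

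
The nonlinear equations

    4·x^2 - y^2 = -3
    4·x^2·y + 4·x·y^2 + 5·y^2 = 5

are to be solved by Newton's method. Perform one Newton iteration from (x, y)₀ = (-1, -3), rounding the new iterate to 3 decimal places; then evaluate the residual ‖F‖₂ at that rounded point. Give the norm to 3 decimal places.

2.369

At (-1, -3): F = (-2.000, -8.000).
Jacobian J = [[8·x, -2·y], [8·x·y + 4·y^2, 4·x^2 + 8·x·y + 10·y]].
At the point, J = [[-8.000, 6.000], [60.000, -2.000]] (det J = -344.000).
Solving J·Δ = −F gives Δ = (0.151, 0.535).
Then the next iterate is (x, y)₁ = (-0.849, -2.465).
Re-evaluating at (-0.849, -2.465): F = (-0.19302, -2.36083), so ‖F‖₂ = 2.369.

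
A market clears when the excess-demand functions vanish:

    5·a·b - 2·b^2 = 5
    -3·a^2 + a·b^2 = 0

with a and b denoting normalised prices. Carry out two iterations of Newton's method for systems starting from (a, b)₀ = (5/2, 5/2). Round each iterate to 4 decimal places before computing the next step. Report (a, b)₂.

At (5/2, 5/2): F = (13.7500, -3.1250).
Jacobian J = [[5·b, 5·a - 4·b], [-6·a + b^2, 2·a·b]].
At the point, J = [[12.5000, 2.5000], [-8.7500, 12.5000]] (det J = 178.1250).
Solving J·Δ = −F gives Δ = (-1.0088, -0.4561).
Then the next iterate is (a, b)₁ = (1.4912, 2.0439).
Round to (1.4912, 2.0439) and repeat: F = (1.884264, -0.441504), J = [[10.2195, -0.7196], [-4.769673, 6.095727]].
Δ = (-0.1897, -0.0760), so (a, b)₂ = (1.3015, 1.9679).

(1.3015, 1.9679)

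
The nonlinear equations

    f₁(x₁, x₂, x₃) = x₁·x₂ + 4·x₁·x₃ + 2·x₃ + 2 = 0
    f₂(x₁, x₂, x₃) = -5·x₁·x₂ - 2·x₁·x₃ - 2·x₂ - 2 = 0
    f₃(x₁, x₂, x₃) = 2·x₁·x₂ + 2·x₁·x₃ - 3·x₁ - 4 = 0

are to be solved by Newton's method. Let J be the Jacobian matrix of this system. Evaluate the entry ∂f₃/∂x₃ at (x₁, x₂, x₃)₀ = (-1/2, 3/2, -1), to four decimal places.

-1.0000

∂f₃/∂x₃ = 2·x₁.
At (-1/2, 3/2, -1) this is -1.0000.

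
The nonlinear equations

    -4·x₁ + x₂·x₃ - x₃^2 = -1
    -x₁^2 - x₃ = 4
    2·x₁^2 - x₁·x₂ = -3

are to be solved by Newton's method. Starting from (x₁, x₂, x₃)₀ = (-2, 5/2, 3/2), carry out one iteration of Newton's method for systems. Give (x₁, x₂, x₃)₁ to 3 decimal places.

(-3.733, -14.600, -14.933)

At (-2, 5/2, 3/2): F = (10.500, -9.500, 16.000).
Jacobian J = [[-4, x₃, x₂ - 2·x₃], [-2·x₁, 0, -1], [4·x₁ - x₂, -x₁, 0]].
At the point, J = [[-4.000, 1.500, -0.500], [4.000, 0.000, -1.000], [-10.500, 2.000, 0.000]] (det J = 3.750).
Solving J·Δ = −F gives Δ = (-1.733, -17.100, -16.433).
Then the next iterate is (x₁, x₂, x₃)₁ = (-3.733, -14.600, -14.933).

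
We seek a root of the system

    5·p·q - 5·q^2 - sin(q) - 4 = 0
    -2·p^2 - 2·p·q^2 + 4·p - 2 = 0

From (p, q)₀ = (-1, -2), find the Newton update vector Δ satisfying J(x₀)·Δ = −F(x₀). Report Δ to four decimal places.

(-1.3091, 0.0000)

At (-1, -2): F = (-13.090703, 0.0000).
Jacobian J = [[5·q, 5·p - 10·q - cos(q)], [-4·p - 2·q^2 + 4, -4·p·q]].
At the point, J = [[-10.0000, 15.416147], [0.0000, -8.0000]] (det J = 80.0000).
Solving J·Δ = −F gives Δ = (-1.3091, 0.0000).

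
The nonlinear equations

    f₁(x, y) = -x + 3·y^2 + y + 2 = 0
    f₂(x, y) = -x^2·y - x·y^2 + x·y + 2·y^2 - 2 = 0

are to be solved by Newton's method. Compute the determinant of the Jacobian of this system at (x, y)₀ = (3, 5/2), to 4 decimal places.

J = [[-1, 6·y + 1], [-2·x·y - y^2 + y, -x^2 - 2·x·y + x + 4·y]].
At the point, J = [[-1.0000, 16.0000], [-18.7500, -11.0000]].
det J = 311.0000.

311.0000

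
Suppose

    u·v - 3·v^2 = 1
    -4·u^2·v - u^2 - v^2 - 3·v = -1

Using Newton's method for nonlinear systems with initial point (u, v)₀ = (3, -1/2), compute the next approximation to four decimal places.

(6.2941, 0.3162)

At (3, -1/2): F = (-3.2500, 11.2500).
Jacobian J = [[v, u - 6·v], [-8·u·v - 2·u, -4·u^2 - 2·v - 3]].
At the point, J = [[-0.5000, 6.0000], [6.0000, -38.0000]] (det J = -17.0000).
Solving J·Δ = −F gives Δ = (3.2941, 0.8162).
Then the next iterate is (u, v)₁ = (6.2941, 0.3162).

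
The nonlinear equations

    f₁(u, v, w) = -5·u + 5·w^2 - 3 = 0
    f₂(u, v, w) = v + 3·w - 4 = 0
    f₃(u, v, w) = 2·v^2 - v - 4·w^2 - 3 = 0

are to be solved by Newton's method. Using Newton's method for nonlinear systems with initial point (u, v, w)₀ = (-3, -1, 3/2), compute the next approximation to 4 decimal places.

At (-3, -1, 3/2): F = (23.2500, -0.5000, -9.0000).
Jacobian J = [[-5, 0, 10·w], [0, 1, 3], [0, 4·v - 1, -8·w]].
At the point, J = [[-5.0000, 0.0000, 15.0000], [0.0000, 1.0000, 3.0000], [0.0000, -5.0000, -12.0000]] (det J = -15.0000).
Solving J·Δ = −F gives Δ = (16.1500, -11.0000, 3.8333).
Then the next iterate is (u, v, w)₁ = (13.1500, -12.0000, 5.3333).

(13.1500, -12.0000, 5.3333)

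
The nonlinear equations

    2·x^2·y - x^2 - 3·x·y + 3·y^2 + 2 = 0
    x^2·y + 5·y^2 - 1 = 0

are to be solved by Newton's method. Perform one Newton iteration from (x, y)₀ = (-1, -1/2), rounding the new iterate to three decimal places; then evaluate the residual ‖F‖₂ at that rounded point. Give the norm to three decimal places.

0.014

At (-1, -1/2): F = (-0.750, -0.250).
Jacobian J = [[4·x·y - 2·x - 3·y, 2·x^2 - 3·x + 6·y], [2·x·y, x^2 + 10·y]].
At the point, J = [[5.500, 2.000], [1.000, -4.000]] (det J = -24.000).
Solving J·Δ = −F gives Δ = (0.146, -0.026).
Then the next iterate is (x, y)₁ = (-0.854, -0.526).
Re-evaluating at (-0.854, -0.526): F = (-0.01414, -0.00024), so ‖F‖₂ = 0.014.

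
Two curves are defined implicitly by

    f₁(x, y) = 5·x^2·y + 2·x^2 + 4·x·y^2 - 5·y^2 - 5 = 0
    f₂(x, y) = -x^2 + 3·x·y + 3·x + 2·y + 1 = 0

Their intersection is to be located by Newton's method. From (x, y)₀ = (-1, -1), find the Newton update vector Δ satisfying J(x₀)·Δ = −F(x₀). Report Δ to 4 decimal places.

At (-1, -1): F = (-17.0000, -2.0000).
Jacobian J = [[10·x·y + 4·x + 4·y^2, 5·x^2 + 8·x·y - 10·y], [-2·x + 3·y + 3, 3·x + 2]].
At the point, J = [[10.0000, 23.0000], [2.0000, -1.0000]] (det J = -56.0000).
Solving J·Δ = −F gives Δ = (1.1250, 0.2500).

(1.1250, 0.2500)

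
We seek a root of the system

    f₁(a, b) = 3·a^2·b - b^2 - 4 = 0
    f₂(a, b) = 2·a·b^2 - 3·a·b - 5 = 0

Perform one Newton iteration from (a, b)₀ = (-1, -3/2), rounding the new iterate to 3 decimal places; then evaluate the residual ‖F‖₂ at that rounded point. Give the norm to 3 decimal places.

At (-1, -3/2): F = (-10.750, -14.000).
Jacobian J = [[6·a·b, 3·a^2 - 2·b], [2·b^2 - 3·b, 4·a·b - 3·a]].
At the point, J = [[9.000, 6.000], [9.000, 9.000]] (det J = 27.000).
Solving J·Δ = −F gives Δ = (0.472, 1.083).
Then the next iterate is (a, b)₁ = (-0.528, -0.417).
Re-evaluating at (-0.528, -0.417): F = (-4.52265, -5.84415), so ‖F‖₂ = 7.390.

7.390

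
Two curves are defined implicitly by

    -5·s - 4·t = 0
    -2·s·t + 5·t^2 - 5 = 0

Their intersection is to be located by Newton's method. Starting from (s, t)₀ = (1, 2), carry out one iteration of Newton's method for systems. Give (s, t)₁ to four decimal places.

At (1, 2): F = (-13.0000, 11.0000).
Jacobian J = [[-5, -4], [-2·t, -2·s + 10·t]].
At the point, J = [[-5.0000, -4.0000], [-4.0000, 18.0000]] (det J = -106.0000).
Solving J·Δ = −F gives Δ = (-1.7925, -1.0094).
Then the next iterate is (s, t)₁ = (-0.7925, 0.9906).

(-0.7925, 0.9906)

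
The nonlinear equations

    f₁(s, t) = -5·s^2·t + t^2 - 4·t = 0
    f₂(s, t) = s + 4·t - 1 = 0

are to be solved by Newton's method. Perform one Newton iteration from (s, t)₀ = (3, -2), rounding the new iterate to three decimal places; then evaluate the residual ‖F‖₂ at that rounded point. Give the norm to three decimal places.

At (3, -2): F = (102.000, -6.000).
Jacobian J = [[-10·s·t, -5·s^2 + 2·t - 4], [1, 4]].
At the point, J = [[60.000, -53.000], [1.000, 4.000]] (det J = 293.000).
Solving J·Δ = −F gives Δ = (-0.307, 1.577).
Then the next iterate is (s, t)₁ = (2.693, -0.423).
Re-evaluating at (2.693, -0.423): F = (17.20944, 0.001), so ‖F‖₂ = 17.209.

17.209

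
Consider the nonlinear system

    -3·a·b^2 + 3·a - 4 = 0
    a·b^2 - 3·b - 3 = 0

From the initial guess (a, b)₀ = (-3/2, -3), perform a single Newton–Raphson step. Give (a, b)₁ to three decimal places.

(-1.394, -1.909)

At (-3/2, -3): F = (32.000, -7.500).
Jacobian J = [[-3·b^2 + 3, -6·a·b], [b^2, 2·a·b - 3]].
At the point, J = [[-24.000, -27.000], [9.000, 6.000]] (det J = 99.000).
Solving J·Δ = −F gives Δ = (0.106, 1.091).
Then the next iterate is (a, b)₁ = (-1.394, -1.909).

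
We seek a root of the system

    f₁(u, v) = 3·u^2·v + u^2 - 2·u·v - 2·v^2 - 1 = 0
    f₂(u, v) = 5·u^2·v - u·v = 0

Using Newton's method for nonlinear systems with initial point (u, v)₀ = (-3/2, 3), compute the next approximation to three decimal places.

(-1.067, 1.630)

At (-3/2, 3): F = (12.500, 38.250).
Jacobian J = [[6·u·v + 2·u - 2·v, 3·u^2 - 2·u - 4·v], [10·u·v - v, 5·u^2 - u]].
At the point, J = [[-36.000, -2.250], [-48.000, 12.750]] (det J = -567.000).
Solving J·Δ = −F gives Δ = (0.433, -1.370).
Then the next iterate is (u, v)₁ = (-1.067, 1.630).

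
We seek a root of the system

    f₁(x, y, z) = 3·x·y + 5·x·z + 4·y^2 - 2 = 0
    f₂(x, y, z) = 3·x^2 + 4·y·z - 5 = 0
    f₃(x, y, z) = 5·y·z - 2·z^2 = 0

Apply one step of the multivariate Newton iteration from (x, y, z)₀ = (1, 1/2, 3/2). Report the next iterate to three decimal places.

At (1, 1/2, 3/2): F = (8.000, 1.000, -0.750).
Jacobian J = [[3·y + 5·z, 3·x + 8·y, 5·x], [6·x, 4·z, 4·y], [0, 5·z, 5·y - 4·z]].
At the point, J = [[9.000, 7.000, 5.000], [6.000, 6.000, 2.000], [0.000, 7.500, -3.500]] (det J = 48.000).
Solving J·Δ = −F gives Δ = (4.458, -2.656, -5.906).
Then the next iterate is (x, y, z)₁ = (5.458, -2.156, -4.406).

(5.458, -2.156, -4.406)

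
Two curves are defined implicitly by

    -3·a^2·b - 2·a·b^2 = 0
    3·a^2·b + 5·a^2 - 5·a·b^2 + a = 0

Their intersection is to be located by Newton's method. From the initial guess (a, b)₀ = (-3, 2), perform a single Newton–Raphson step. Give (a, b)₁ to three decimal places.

(-2.018, 1.166)

At (-3, 2): F = (-30.000, 156.000).
Jacobian J = [[-6·a·b - 2·b^2, -3·a^2 - 4·a·b], [6·a·b + 10·a - 5·b^2 + 1, 3·a^2 - 10·a·b]].
At the point, J = [[28.000, -3.000], [-85.000, 87.000]] (det J = 2181.000).
Solving J·Δ = −F gives Δ = (0.982, -0.834).
Then the next iterate is (a, b)₁ = (-2.018, 1.166).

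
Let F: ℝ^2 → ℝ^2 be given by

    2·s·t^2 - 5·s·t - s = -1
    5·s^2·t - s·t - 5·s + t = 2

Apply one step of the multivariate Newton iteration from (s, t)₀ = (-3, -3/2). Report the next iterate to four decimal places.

(-2.4840, -0.7023)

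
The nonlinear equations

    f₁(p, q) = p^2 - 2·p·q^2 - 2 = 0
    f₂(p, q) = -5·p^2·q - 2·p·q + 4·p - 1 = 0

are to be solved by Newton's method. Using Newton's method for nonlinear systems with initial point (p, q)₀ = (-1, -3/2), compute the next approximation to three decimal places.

At (-1, -3/2): F = (3.500, -0.500).
Jacobian J = [[2·p - 2·q^2, -4·p·q], [-10·p·q - 2·q + 4, -5·p^2 - 2·p]].
At the point, J = [[-6.500, -6.000], [-8.000, -3.000]] (det J = -28.500).
Solving J·Δ = −F gives Δ = (-0.474, 1.096).
Then the next iterate is (p, q)₁ = (-1.474, -0.404).

(-1.474, -0.404)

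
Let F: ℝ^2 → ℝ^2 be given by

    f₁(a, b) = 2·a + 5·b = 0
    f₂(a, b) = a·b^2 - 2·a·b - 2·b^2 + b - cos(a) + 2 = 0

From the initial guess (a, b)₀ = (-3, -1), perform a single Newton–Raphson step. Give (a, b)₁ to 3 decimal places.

(4.204, -1.681)

At (-3, -1): F = (-11.000, -9.01001).
Jacobian J = [[2, 5], [b^2 - 2·b + sin(a), 2·a·b - 2·a - 4·b + 1]].
At the point, J = [[2.000, 5.000], [2.85888, 17.000]] (det J = 19.70560).
Solving J·Δ = −F gives Δ = (7.204, -0.681).
Then the next iterate is (a, b)₁ = (4.204, -1.681).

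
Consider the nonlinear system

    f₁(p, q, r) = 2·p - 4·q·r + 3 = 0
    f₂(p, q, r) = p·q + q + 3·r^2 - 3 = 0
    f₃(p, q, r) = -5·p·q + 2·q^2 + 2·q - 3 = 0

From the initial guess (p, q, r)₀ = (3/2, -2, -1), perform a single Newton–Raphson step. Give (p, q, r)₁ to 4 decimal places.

(1.4948, -0.8187, -1.3394)

At (3/2, -2, -1): F = (-2.0000, -5.0000, 16.0000).
Jacobian J = [[2, -4·r, -4·q], [q, p + 1, 6·r], [-5·q, -5·p + 4·q + 2, 0]].
At the point, J = [[2.0000, 4.0000, 8.0000], [-2.0000, 2.5000, -6.0000], [10.0000, -13.5000, 0.0000]] (det J = -386.0000).
Solving J·Δ = −F gives Δ = (-0.0052, 1.1813, -0.3394).
Then the next iterate is (p, q, r)₁ = (1.4948, -0.8187, -1.3394).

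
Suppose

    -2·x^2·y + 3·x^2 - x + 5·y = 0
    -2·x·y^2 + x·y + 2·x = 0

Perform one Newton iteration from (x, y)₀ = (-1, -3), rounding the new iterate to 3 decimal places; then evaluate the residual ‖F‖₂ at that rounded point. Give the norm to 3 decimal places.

4.107

At (-1, -3): F = (-5.000, 19.000).
Jacobian J = [[-4·x·y + 6·x - 1, -2·x^2 + 5], [-2·y^2 + y + 2, -4·x·y + x]].
At the point, J = [[-19.000, 3.000], [-19.000, -13.000]] (det J = 304.000).
Solving J·Δ = −F gives Δ = (-0.026, 1.500).
Then the next iterate is (x, y)₁ = (-1.026, -1.500).
Re-evaluating at (-1.026, -1.500): F = (-0.15794, 4.104), so ‖F‖₂ = 4.107.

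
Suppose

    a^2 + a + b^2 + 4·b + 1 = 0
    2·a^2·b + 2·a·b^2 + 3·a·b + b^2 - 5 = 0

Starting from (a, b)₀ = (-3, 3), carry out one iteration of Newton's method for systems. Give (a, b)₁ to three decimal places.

At (-3, 3): F = (28.000, -23.000).
Jacobian J = [[2·a + 1, 2·b + 4], [4·a·b + 2·b^2 + 3·b, 2·a^2 + 4·a·b + 3·a + 2·b]].
At the point, J = [[-5.000, 10.000], [-9.000, -21.000]] (det J = 195.000).
Solving J·Δ = −F gives Δ = (1.836, -1.882).
Then the next iterate is (a, b)₁ = (-1.164, 1.118).

(-1.164, 1.118)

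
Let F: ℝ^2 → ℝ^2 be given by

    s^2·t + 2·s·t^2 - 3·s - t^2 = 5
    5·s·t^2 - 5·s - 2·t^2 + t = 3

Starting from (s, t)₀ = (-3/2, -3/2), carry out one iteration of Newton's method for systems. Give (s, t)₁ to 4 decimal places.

At (-3/2, -3/2): F = (-12.8750, -18.3750).
Jacobian J = [[2·s·t + 2·t^2 - 3, s^2 + 4·s·t - 2·t], [5·t^2 - 5, 10·s·t - 4·t + 1]].
At the point, J = [[6.0000, 14.2500], [6.2500, 29.5000]] (det J = 87.9375).
Solving J·Δ = −F gives Δ = (1.3415, 0.3387).
Then the next iterate is (s, t)₁ = (-0.1585, -1.1613).

(-0.1585, -1.1613)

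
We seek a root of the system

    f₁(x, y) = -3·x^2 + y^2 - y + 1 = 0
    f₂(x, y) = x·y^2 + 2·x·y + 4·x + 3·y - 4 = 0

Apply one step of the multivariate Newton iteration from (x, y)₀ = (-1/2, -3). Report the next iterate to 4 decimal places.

(0.3477, -0.8867)

At (-1/2, -3): F = (12.2500, -16.5000).
Jacobian J = [[-6·x, 2·y - 1], [y^2 + 2·y + 4, 2·x·y + 2·x + 3]].
At the point, J = [[3.0000, -7.0000], [7.0000, 5.0000]] (det J = 64.0000).
Solving J·Δ = −F gives Δ = (0.8477, 2.1133).
Then the next iterate is (x, y)₁ = (0.3477, -0.8867).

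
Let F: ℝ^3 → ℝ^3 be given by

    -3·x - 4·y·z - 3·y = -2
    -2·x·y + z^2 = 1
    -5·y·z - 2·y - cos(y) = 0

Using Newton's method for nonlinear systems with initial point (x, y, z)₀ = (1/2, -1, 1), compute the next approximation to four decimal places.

(1.2732, -0.9824, -0.2644)

At (1/2, -1, 1): F = (7.5000, 1.0000, 6.459698).
Jacobian J = [[-3, -4·z - 3, -4·y], [-2·y, -2·x, 2·z], [0, -5·z + sin(y) - 2, -5·y]].
At the point, J = [[-3.0000, -7.0000, 4.0000], [2.0000, -1.0000, 2.0000], [0.0000, -7.841471, 5.0000]] (det J = -24.780594).
Solving J·Δ = −F gives Δ = (0.7732, 0.0176, -1.2644).
Then the next iterate is (x, y, z)₁ = (1.2732, -0.9824, -0.2644).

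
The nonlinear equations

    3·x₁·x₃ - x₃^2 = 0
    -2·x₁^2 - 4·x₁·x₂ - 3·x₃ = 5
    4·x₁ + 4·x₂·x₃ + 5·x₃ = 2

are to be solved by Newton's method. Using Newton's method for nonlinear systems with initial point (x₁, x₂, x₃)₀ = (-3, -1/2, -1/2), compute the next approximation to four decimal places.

At (-3, -1/2, -1/2): F = (4.2500, -27.5000, -15.5000).
Jacobian J = [[3·x₃, 0, 3·x₁ - 2·x₃], [-4·x₁ - 4·x₂, -4·x₁, -3], [4, 4·x₃, 4·x₂ + 5]].
At the point, J = [[-1.5000, 0.0000, -8.0000], [14.0000, 12.0000, -3.0000], [4.0000, -2.0000, 3.0000]] (det J = 563.0000).
Solving J·Δ = −F gives Δ = (3.1980, -1.4565, -0.0684).
Then the next iterate is (x₁, x₂, x₃)₁ = (0.1980, -1.9565, -0.5684).

(0.1980, -1.9565, -0.5684)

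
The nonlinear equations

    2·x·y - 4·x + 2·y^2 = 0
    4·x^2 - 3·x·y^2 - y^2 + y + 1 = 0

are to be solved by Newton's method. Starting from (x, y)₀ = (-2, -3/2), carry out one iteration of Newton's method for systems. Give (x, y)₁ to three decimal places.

At (-2, -3/2): F = (18.500, 26.750).
Jacobian J = [[2·y - 4, 2·x + 4·y], [8·x - 3·y^2, -6·x·y - 2·y + 1]].
At the point, J = [[-7.000, -10.000], [-22.750, -14.000]] (det J = -129.500).
Solving J·Δ = −F gives Δ = (0.066, 1.804).
Then the next iterate is (x, y)₁ = (-1.934, 0.304).

(-1.934, 0.304)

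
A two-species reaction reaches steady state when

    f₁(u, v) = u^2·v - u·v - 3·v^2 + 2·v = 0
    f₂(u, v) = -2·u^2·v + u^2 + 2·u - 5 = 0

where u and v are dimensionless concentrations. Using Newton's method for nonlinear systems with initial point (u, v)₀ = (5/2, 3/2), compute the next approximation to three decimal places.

(1.866, 0.906)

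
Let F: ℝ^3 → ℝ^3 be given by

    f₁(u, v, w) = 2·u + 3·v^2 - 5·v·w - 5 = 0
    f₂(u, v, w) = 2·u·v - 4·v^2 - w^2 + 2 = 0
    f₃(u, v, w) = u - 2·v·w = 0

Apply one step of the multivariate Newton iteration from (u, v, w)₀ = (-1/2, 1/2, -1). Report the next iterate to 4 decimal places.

(-0.2059, 1.8824, 2.5588)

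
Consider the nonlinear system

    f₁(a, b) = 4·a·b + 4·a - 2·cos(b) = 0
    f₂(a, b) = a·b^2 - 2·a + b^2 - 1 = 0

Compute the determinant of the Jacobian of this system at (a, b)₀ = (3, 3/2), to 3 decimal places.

J = [[4·b + 4, 4·a + 2·sin(b)], [b^2 - 2, 2·a·b + 2·b]].
At the point, J = [[10.000, 13.99499], [0.250, 12.000]].
det J = 116.501.

116.501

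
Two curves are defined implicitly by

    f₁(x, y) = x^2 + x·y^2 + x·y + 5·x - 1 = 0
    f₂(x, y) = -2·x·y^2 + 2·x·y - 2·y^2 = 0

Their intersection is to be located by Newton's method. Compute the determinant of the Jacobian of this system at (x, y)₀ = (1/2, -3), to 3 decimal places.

J = [[2·x + y^2 + y + 5, 2·x·y + x], [-2·y^2 + 2·y, -4·x·y + 2·x - 4·y]].
At the point, J = [[12.000, -2.500], [-24.000, 19.000]].
det J = 168.000.

168.000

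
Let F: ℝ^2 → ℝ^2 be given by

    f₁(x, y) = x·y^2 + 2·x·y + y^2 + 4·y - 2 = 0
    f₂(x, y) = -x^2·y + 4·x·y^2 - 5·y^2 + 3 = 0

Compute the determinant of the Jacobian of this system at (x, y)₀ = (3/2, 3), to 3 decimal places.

J = [[y^2 + 2·y, 2·x·y + 2·x + 2·y + 4], [-2·x·y + 4·y^2, -x^2 + 8·x·y - 10·y]].
At the point, J = [[15.000, 22.000], [27.000, 3.750]].
det J = -537.750.

-537.750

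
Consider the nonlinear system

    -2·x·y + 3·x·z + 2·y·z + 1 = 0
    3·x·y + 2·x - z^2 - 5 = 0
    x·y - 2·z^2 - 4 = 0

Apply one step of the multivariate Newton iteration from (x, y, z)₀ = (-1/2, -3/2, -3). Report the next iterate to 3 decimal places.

(-20.286, 24.500, -2.619)

At (-1/2, -3/2, -3): F = (13.000, -12.750, -21.250).
Jacobian J = [[-2·y + 3·z, -2·x + 2·z, 3·x + 2·y], [3·y + 2, 3·x, -2·z], [y, x, -4·z]].
At the point, J = [[-6.000, -5.000, -4.500], [-2.500, -1.500, 6.000], [-1.500, -0.500, 12.000]] (det J = -10.500).
Solving J·Δ = −F gives Δ = (-19.786, 26.000, 0.381).
Then the next iterate is (x, y, z)₁ = (-20.286, 24.500, -2.619).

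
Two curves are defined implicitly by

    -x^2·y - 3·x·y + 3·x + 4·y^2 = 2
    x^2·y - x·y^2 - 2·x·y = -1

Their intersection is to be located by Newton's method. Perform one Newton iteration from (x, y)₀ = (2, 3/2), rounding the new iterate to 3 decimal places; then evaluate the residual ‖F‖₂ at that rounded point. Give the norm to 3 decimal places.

At (2, 3/2): F = (-2.000, -3.500).
Jacobian J = [[-2·x·y - 3·y + 3, -x^2 - 3·x + 8·y], [2·x·y - y^2 - 2·y, x^2 - 2·x·y - 2·x]].
At the point, J = [[-7.500, 2.000], [0.750, -6.000]] (det J = 43.500).
Solving J·Δ = −F gives Δ = (-0.437, -0.638).
Then the next iterate is (x, y)₁ = (1.563, 0.862).
Re-evaluating at (1.563, 0.862): F = (-0.48658, -0.75015), so ‖F‖₂ = 0.894.

0.894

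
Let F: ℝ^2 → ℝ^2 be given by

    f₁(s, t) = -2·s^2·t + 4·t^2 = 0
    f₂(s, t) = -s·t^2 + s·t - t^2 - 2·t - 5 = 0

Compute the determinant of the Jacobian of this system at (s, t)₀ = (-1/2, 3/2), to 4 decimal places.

-3.3750

J = [[-4·s·t, -2·s^2 + 8·t], [-t^2 + t, -2·s·t + s - 2·t - 2]].
At the point, J = [[3.0000, 11.5000], [-0.7500, -4.0000]].
det J = -3.3750.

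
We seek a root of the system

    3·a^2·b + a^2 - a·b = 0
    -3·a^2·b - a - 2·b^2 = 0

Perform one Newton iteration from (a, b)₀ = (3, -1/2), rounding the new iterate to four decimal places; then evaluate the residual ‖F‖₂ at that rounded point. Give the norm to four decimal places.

2.3946

At (3, -1/2): F = (-3.0000, 10.0000).
Jacobian J = [[6·a·b + 2·a - b, 3·a^2 - a], [-6·a·b - 1, -3·a^2 - 4·b]].
At the point, J = [[-2.5000, 24.0000], [8.0000, -25.0000]] (det J = -129.5000).
Solving J·Δ = −F gives Δ = (-1.2741, -0.0077).
Then the next iterate is (a, b)₁ = (1.7259, -0.5077).
Re-evaluating at (1.7259, -0.5077): F = (-0.681935, 2.295486), so ‖F‖₂ = 2.3946.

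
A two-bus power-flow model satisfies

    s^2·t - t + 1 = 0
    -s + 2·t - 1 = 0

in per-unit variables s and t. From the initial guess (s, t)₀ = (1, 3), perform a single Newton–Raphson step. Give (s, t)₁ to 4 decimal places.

At (1, 3): F = (1.0000, 4.0000).
Jacobian J = [[2·s·t, s^2 - 1], [-1, 2]].
At the point, J = [[6.0000, 0.0000], [-1.0000, 2.0000]] (det J = 12.0000).
Solving J·Δ = −F gives Δ = (-0.1667, -2.0833).
Then the next iterate is (s, t)₁ = (0.8333, 0.9167).

(0.8333, 0.9167)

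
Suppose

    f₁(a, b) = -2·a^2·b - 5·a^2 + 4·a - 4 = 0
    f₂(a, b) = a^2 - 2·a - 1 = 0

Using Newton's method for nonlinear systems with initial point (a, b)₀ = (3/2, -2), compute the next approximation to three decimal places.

(3.250, -1.667)

At (3/2, -2): F = (-0.250, -1.750).
Jacobian J = [[-4·a·b - 10·a + 4, -2·a^2], [2·a - 2, 0]].
At the point, J = [[1.000, -4.500], [1.000, 0.000]] (det J = 4.500).
Solving J·Δ = −F gives Δ = (1.750, 0.333).
Then the next iterate is (a, b)₁ = (3.250, -1.667).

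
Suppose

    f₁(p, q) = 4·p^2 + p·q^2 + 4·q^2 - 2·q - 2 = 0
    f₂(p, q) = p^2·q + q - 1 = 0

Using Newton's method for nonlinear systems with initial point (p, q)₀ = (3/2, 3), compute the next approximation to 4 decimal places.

At (3/2, 3): F = (50.5000, 8.7500).
Jacobian J = [[8·p + q^2, 2·p·q + 8·q - 2], [2·p·q, p^2 + 1]].
At the point, J = [[21.0000, 31.0000], [9.0000, 3.2500]] (det J = -210.7500).
Solving J·Δ = −F gives Δ = (-0.5083, -1.2847).
Then the next iterate is (p, q)₁ = (0.9917, 1.7153).

(0.9917, 1.7153)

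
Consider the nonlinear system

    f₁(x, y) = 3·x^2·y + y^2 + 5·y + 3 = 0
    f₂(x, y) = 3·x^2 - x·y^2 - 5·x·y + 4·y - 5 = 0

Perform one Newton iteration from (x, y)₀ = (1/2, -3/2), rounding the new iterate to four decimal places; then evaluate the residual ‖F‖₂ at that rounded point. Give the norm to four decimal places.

5.5187

At (1/2, -3/2): F = (-3.3750, -7.6250).
Jacobian J = [[6·x·y, 3·x^2 + 2·y + 5], [6·x - y^2 - 5·y, -2·x·y - 5·x + 4]].
At the point, J = [[-4.5000, 2.7500], [8.2500, 3.0000]] (det J = -36.1875).
Solving J·Δ = −F gives Δ = (0.2997, 1.7176).
Then the next iterate is (x, y)₁ = (0.7997, 0.2176).
Re-evaluating at (0.7997, 0.2176): F = (4.552828, -3.118979), so ‖F‖₂ = 5.5187.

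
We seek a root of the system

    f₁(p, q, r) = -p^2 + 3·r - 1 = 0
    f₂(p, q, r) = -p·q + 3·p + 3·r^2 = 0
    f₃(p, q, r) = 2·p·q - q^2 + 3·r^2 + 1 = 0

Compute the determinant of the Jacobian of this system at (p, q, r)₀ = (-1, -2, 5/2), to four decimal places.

12.0000

J = [[-2·p, 0, 3], [-q + 3, -p, 6·r], [2·q, 2·p - 2·q, 6·r]].
At the point, J = [[2.0000, 0.0000, 3.0000], [5.0000, 1.0000, 15.0000], [-4.0000, 2.0000, 15.0000]].
det J = 12.0000.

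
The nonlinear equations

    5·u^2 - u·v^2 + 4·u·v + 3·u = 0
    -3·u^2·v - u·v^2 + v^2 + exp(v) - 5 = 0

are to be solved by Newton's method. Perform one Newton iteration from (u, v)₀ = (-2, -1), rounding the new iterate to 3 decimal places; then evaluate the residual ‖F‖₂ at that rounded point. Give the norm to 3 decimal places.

5.621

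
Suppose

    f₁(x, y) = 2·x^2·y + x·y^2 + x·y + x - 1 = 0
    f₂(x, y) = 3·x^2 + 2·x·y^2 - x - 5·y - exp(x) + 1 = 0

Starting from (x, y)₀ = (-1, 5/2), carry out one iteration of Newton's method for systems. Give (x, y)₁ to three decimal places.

(-1.197, 1.075)

At (-1, 5/2): F = (-5.750, -20.36788).
Jacobian J = [[4·x·y + y^2 + y + 1, 2·x^2 + 2·x·y + x], [6·x + 2·y^2 - exp(x) - 1, 4·x·y - 5]].
At the point, J = [[-0.250, -4.000], [5.13212, -15.000]] (det J = 24.27848).
Solving J·Δ = −F gives Δ = (-0.197, -1.425).
Then the next iterate is (x, y)₁ = (-1.197, 1.075).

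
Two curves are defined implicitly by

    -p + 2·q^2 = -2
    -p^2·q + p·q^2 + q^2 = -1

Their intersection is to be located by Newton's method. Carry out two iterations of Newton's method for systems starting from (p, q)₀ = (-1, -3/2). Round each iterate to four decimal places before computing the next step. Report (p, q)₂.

At (-1, -3/2): F = (7.5000, 2.5000).
Jacobian J = [[-1, 4·q], [-2·p·q + q^2, -p^2 + 2·p·q + 2·q]].
At the point, J = [[-1.0000, -6.0000], [-0.7500, -1.0000]] (det J = -3.5000).
Solving J·Δ = −F gives Δ = (2.1429, 0.8929).
Then the next iterate is (p, q)₁ = (1.1429, -0.6071).
Round to (1.1429, -0.6071) and repeat: F = (1.594241, 2.582816), J = [[-1.0000, -2.4284], [1.756280, -3.908130]].
Δ = (-0.0051, 0.6586), so (p, q)₂ = (1.1378, 0.0515).

(1.1378, 0.0515)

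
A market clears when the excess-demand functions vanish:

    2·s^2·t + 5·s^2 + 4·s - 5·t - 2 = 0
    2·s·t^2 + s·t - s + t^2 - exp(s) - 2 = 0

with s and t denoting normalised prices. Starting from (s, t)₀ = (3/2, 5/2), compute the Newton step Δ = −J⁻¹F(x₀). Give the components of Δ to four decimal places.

(-0.4232, -0.7786)

At (3/2, 5/2): F = (14.0000, 20.768311).
Jacobian J = [[4·s·t + 10·s + 4, 2·s^2 - 5], [2·t^2 + t - exp(s) - 1, 4·s·t + s + 2·t]].
At the point, J = [[34.0000, -0.5000], [9.518311, 21.5000]] (det J = 735.759155).
Solving J·Δ = −F gives Δ = (-0.4232, -0.7786).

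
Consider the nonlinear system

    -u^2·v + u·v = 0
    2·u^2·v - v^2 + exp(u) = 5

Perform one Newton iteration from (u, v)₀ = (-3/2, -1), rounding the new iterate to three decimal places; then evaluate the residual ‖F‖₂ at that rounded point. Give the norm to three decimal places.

575.997

At (-3/2, -1): F = (3.750, -10.27687).
Jacobian J = [[-2·u·v + v, -u^2 + u], [4·u·v + exp(u), 2·u^2 - 2·v]].
At the point, J = [[-4.000, -3.750], [6.22313, 6.500]] (det J = -2.66326).
Solving J·Δ = −F gives Δ = (-5.318, 6.673).
Then the next iterate is (u, v)₁ = (-6.818, 5.673).
Re-evaluating at (-6.818, 5.673): F = (-302.38862, 490.23838), so ‖F‖₂ = 575.997.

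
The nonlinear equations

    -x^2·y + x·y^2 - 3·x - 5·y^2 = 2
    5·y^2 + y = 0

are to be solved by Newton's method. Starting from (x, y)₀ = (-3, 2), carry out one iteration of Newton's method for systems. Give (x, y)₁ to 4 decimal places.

(-2.9963, 0.9524)

At (-3, 2): F = (-43.0000, 22.0000).
Jacobian J = [[-2·x·y + y^2 - 3, -x^2 + 2·x·y - 10·y], [0, 10·y + 1]].
At the point, J = [[13.0000, -41.0000], [0.0000, 21.0000]] (det J = 273.0000).
Solving J·Δ = −F gives Δ = (0.0037, -1.0476).
Then the next iterate is (x, y)₁ = (-2.9963, 0.9524).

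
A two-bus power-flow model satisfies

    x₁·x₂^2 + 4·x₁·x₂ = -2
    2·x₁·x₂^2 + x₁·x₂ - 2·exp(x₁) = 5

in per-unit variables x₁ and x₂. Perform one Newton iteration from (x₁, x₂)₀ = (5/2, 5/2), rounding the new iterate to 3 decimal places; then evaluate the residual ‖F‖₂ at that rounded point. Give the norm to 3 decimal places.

At (5/2, 5/2): F = (42.625, 8.13501).
Jacobian J = [[x₂^2 + 4·x₂, 2·x₁·x₂ + 4·x₁], [2·x₂^2 + x₂ - 2·exp(x₁), 4·x₁·x₂ + x₁]].
At the point, J = [[16.250, 22.500], [-9.36499, 27.500]] (det J = 657.58723).
Solving J·Δ = −F gives Δ = (-1.504, -0.808).
Then the next iterate is (x₁, x₂)₁ = (0.996, 1.692).
Re-evaluating at (0.996, 1.692): F = (11.59234, -3.02680), so ‖F‖₂ = 11.981.

11.981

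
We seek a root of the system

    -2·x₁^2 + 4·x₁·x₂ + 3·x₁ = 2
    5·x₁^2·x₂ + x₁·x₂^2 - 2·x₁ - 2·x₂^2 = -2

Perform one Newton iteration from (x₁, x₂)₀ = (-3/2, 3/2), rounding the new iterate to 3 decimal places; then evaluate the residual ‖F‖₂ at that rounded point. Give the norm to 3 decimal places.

At (-3/2, 3/2): F = (-20.000, 14.000).
Jacobian J = [[-4·x₁ + 4·x₂ + 3, 4·x₁], [10·x₁·x₂ + x₂^2 - 2, 5·x₁^2 + 2·x₁·x₂ - 4·x₂]].
At the point, J = [[15.000, -6.000], [-22.250, 0.750]] (det J = -122.250).
Solving J·Δ = −F gives Δ = (0.564, -1.922).
Then the next iterate is (x₁, x₂)₁ = (-0.936, -0.422).
Re-evaluating at (-0.936, -0.422): F = (-4.98022, 1.50058), so ‖F‖₂ = 5.201.

5.201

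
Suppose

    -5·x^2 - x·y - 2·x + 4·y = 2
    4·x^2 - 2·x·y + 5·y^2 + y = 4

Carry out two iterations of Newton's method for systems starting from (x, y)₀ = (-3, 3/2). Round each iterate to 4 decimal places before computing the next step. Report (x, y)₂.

(-0.9594, 0.5026)

At (-3, 3/2): F = (-30.5000, 53.7500).
Jacobian J = [[-10·x - y - 2, -x + 4], [8·x - 2·y, -2·x + 10·y + 1]].
At the point, J = [[26.5000, 7.0000], [-27.0000, 22.0000]] (det J = 772.0000).
Solving J·Δ = −F gives Δ = (1.3565, -0.7783).
Then the next iterate is (x, y)₁ = (-1.6435, 0.7217).
Round to (-1.6435, 0.7217) and repeat: F = (-8.145547, 12.502551), J = [[13.7133, 5.6435], [-14.5914, 11.5040]].
Δ = (0.6841, -0.2191), so (x, y)₂ = (-0.9594, 0.5026).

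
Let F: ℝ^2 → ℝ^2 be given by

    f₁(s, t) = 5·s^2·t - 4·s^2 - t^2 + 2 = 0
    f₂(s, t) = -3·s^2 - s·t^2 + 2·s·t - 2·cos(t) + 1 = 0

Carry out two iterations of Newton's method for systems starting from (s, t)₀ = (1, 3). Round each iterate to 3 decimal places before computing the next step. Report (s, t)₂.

(0.733, 2.598)

At (1, 3): F = (4.000, -3.02002).
Jacobian J = [[10·s·t - 8·s, 5·s^2 - 2·t], [-6·s - t^2 + 2·t, -2·s·t + 2·s + 2·sin(t)]].
At the point, J = [[22.000, -1.000], [-9.000, -3.71776]] (det J = -90.79072).
Solving J·Δ = −F gives Δ = (-0.197, -0.335).
Then the next iterate is (s, t)₁ = (0.803, 2.665).
Round to (0.803, 2.665) and repeat: F = (0.91062, -0.58040), J = [[14.97595, -2.10595], [-6.59023, -1.75648]].
Δ = (-0.070, -0.067), so (s, t)₂ = (0.733, 2.598).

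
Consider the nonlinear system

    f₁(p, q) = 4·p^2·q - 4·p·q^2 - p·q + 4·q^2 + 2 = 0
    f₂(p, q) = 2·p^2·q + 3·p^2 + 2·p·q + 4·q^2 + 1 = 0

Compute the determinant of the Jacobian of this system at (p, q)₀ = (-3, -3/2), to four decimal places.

J = [[8·p·q - 4·q^2 - q, 4·p^2 - 8·p·q - p + 8·q], [4·p·q + 6·p + 2·q, 2·p^2 + 2·p + 8·q]].
At the point, J = [[28.5000, -9.0000], [-3.0000, 0.0000]].
det J = -27.0000.

-27.0000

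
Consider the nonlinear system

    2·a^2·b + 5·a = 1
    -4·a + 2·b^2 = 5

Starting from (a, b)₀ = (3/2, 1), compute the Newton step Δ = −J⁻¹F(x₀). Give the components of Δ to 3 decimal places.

At (3/2, 1): F = (11.000, -9.000).
Jacobian J = [[4·a·b + 5, 2·a^2], [-4, 4·b]].
At the point, J = [[11.000, 4.500], [-4.000, 4.000]] (det J = 62.000).
Solving J·Δ = −F gives Δ = (-1.363, 0.887).

(-1.363, 0.887)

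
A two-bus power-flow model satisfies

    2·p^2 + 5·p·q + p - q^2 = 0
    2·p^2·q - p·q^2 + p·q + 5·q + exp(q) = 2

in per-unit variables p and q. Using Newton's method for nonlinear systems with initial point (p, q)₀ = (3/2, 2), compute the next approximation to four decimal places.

(0.7270, 0.8975)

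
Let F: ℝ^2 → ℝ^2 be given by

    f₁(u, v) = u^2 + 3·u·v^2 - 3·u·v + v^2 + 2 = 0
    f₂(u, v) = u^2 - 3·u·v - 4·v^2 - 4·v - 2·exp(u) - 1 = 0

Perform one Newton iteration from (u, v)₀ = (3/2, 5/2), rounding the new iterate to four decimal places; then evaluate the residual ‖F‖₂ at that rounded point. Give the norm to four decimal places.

1008.7332

At (3/2, 5/2): F = (27.3750, -53.963378).
Jacobian J = [[2·u + 3·v^2 - 3·v, 6·u·v - 3·u + 2·v], [2·u - 3·v - 2·exp(u), -3·u - 8·v - 4]].
At the point, J = [[14.2500, 23.0000], [-13.463378, -28.5000]] (det J = -96.467303).
Solving J·Δ = −F gives Δ = (4.7785, -4.1508).
Then the next iterate is (u, v)₁ = (6.2785, -1.6508).
Re-evaluating at (6.2785, -1.6508): F = (126.567733, -1000.761319), so ‖F‖₂ = 1008.7332.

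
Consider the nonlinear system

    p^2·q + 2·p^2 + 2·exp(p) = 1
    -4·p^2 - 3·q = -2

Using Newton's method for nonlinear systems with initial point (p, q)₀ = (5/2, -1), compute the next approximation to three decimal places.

At (5/2, -1): F = (29.61499, -20.000).
Jacobian J = [[2·p·q + 4·p + 2·exp(p), p^2], [-8·p, -3]].
At the point, J = [[29.36499, 6.250], [-20.000, -3.000]] (det J = 36.90504).
Solving J·Δ = −F gives Δ = (-0.980, -0.135).
Then the next iterate is (p, q)₁ = (1.520, -1.135).

(1.520, -1.135)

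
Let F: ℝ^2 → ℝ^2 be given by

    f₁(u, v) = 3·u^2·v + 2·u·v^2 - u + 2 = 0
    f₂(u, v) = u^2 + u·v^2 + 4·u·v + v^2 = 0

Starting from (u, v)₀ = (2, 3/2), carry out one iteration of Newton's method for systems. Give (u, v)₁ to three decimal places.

At (2, 3/2): F = (27.000, 22.750).
Jacobian J = [[6·u·v + 2·v^2 - 1, 3·u^2 + 4·u·v], [2·u + v^2 + 4·v, 2·u·v + 4·u + 2·v]].
At the point, J = [[21.500, 24.000], [12.250, 17.000]] (det J = 71.500).
Solving J·Δ = −F gives Δ = (1.217, -2.215).
Then the next iterate is (u, v)₁ = (3.217, -0.715).

(3.217, -0.715)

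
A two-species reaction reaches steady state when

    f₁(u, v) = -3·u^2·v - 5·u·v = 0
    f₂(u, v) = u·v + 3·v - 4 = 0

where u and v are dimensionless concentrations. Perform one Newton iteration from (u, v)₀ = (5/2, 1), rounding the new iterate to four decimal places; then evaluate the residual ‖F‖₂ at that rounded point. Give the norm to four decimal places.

7.1749

At (5/2, 1): F = (-31.2500, 1.5000).
Jacobian J = [[-6·u·v - 5·v, -3·u^2 - 5·u], [v, u + 3]].
At the point, J = [[-20.0000, -31.2500], [1.0000, 5.5000]] (det J = -78.7500).
Solving J·Δ = −F gives Δ = (-1.5873, 0.0159).
Then the next iterate is (u, v)₁ = (0.9127, 1.0159).
Re-evaluating at (0.9127, 1.0159): F = (-7.174859, -0.025088), so ‖F‖₂ = 7.1749.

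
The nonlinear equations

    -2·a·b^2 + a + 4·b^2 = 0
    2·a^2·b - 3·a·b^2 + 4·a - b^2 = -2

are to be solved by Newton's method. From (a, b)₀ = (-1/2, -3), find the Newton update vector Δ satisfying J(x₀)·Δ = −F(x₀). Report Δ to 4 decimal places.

At (-1/2, -3): F = (44.5000, 3.0000).
Jacobian J = [[-2·b^2 + 1, -4·a·b + 8·b], [4·a·b - 3·b^2 + 4, 2·a^2 - 6·a·b - 2·b]].
At the point, J = [[-17.0000, -30.0000], [-17.0000, -2.5000]] (det J = -467.5000).
Solving J·Δ = −F gives Δ = (-0.0455, 1.5091).

(-0.0455, 1.5091)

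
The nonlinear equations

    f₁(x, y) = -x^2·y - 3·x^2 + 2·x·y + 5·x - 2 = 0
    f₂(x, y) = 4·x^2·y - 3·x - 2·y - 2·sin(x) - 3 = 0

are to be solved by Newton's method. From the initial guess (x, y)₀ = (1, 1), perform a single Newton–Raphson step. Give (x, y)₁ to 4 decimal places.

(2.2979, 1.2979)

At (1, 1): F = (1.0000, -5.682942).
Jacobian J = [[-2·x·y - 6·x + 2·y + 5, -x^2 + 2·x], [8·x·y - 2·cos(x) - 3, 4·x^2 - 2]].
At the point, J = [[-1.0000, 1.0000], [3.919395, 2.0000]] (det J = -5.919395).
Solving J·Δ = −F gives Δ = (1.2979, 0.2979).
Then the next iterate is (x, y)₁ = (2.2979, 1.2979).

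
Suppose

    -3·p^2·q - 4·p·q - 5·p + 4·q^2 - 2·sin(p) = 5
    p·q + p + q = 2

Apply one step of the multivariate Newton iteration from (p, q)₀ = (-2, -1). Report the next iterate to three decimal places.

At (-2, -1): F = (14.81859, -3.000).
Jacobian J = [[-6·p·q - 4·q - 2·cos(p) - 5, -3·p^2 - 4·p + 8·q], [q + 1, p + 1]].
At the point, J = [[-12.16771, -12.000], [0.000, -1.000]] (det J = 12.16771).
Solving J·Δ = −F gives Δ = (4.177, -3.000).
Then the next iterate is (p, q)₁ = (2.177, -4.000).

(2.177, -4.000)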